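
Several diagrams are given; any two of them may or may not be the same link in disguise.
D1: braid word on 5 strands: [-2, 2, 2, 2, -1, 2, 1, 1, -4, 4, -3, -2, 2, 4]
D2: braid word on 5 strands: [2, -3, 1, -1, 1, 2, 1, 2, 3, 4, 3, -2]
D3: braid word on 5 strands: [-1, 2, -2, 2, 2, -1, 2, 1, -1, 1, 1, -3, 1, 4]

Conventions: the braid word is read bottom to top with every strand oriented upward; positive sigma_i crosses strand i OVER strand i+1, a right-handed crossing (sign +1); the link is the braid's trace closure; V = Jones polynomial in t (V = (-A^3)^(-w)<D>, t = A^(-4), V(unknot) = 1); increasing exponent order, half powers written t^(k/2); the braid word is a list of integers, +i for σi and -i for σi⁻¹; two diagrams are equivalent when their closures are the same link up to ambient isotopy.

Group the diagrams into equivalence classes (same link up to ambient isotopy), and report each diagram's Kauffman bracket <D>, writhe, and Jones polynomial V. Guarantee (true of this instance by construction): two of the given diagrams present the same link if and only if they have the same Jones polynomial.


grouping into links: {D1, D3} | {D2}
V(D1) = t - t^2 + 2t^3 - t^4 + t^5 - t^6  (w +4, c 14, <D> = -A^-12 + A^-8 - A^-4 + 2 - A^4 + A^8)
V(D2) = t + t^3 - t^4  (w +6, c 12, <D> = -A^2 + A^6 + A^14)
V(D3) = t - t^2 + 2t^3 - t^4 + t^5 - t^6  (w +4, c 14, <D> = -A^-12 + A^-8 - A^-4 + 2 - A^4 + A^8)
key observation: V(t) takes 2 values over 3 diagrams, fixing the grouping


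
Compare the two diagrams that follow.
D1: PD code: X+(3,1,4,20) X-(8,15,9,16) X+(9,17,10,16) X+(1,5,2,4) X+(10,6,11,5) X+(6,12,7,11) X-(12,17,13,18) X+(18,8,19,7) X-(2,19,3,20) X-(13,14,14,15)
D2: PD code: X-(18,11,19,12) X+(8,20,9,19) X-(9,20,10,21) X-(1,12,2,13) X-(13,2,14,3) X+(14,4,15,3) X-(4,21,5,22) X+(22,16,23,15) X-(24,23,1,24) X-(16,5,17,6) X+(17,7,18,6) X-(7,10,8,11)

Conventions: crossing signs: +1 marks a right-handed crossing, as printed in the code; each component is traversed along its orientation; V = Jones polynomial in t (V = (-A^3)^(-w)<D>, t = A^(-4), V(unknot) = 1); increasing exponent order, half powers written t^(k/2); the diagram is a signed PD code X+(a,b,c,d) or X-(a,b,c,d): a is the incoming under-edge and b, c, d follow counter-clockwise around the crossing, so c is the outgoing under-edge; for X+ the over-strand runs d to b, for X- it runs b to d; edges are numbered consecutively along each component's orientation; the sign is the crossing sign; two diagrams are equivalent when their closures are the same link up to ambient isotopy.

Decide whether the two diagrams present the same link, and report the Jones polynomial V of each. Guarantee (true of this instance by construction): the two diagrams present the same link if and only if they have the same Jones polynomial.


equivalent: no
D1 (bracket -A^-10 + A^-6 + A^2; 10 crossings at w = +2): V = t + t^3 - t^4
V(D2) = 1  (w -4, c 12, <D> = A^-12)
key observation: V(t) takes 2 values over 2 diagrams, fixing the grouping


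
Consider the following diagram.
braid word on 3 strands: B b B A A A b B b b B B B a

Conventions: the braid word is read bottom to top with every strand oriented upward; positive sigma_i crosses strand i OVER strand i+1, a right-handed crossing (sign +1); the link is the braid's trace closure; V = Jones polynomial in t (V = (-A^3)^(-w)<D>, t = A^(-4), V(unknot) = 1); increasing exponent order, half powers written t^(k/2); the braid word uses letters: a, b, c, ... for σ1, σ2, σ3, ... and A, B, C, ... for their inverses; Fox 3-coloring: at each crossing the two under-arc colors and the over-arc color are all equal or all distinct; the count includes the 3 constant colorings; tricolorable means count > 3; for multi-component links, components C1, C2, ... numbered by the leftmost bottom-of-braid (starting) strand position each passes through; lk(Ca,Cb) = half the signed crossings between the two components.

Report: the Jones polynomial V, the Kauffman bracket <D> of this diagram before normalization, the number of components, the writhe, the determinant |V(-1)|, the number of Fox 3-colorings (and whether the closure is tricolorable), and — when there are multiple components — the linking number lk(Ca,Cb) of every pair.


V(t) = -t^-6 + t^-5 - t^-4 + 2t^-3 - t^-2 + t^-1
bracket: A^-8 - A^-4 + 2 - A^4 + A^8 - A^12, w = -4
1 component, writhe -4, over 14 crossings
det 7, colorings 3 of 3^14 — not tricolorable
observation: V spans 5 powers of t: at least 5 crossings in any diagram


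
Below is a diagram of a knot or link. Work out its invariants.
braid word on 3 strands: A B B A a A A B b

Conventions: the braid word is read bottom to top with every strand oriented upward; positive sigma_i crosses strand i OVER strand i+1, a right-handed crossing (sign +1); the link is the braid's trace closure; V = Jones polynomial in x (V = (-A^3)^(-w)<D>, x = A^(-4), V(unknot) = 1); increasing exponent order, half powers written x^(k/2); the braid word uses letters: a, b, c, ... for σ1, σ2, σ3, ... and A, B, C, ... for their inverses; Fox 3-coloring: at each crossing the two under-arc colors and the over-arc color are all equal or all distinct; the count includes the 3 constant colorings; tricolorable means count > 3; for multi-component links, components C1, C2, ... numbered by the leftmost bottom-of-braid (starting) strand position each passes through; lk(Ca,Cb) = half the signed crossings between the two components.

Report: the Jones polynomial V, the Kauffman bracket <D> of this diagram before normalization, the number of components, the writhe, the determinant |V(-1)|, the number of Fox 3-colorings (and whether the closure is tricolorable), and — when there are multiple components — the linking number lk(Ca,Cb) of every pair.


V = x^(-13/2) - x^(-11/2) + x^(-9/2) - 2x^(-7/2) - x^(-3/2)
<D> = A^-9 + 2A^-1 - A^3 + A^7 - A^11 (w = -5)
2 components over 9 crossings, w = -5
lk(C1,C2): -1
9 Fox colorings among 3^9, |V(-1)| = 6: tricolorable
why: det 6 = |V(-1)|; divisible by 3, so tricolorable


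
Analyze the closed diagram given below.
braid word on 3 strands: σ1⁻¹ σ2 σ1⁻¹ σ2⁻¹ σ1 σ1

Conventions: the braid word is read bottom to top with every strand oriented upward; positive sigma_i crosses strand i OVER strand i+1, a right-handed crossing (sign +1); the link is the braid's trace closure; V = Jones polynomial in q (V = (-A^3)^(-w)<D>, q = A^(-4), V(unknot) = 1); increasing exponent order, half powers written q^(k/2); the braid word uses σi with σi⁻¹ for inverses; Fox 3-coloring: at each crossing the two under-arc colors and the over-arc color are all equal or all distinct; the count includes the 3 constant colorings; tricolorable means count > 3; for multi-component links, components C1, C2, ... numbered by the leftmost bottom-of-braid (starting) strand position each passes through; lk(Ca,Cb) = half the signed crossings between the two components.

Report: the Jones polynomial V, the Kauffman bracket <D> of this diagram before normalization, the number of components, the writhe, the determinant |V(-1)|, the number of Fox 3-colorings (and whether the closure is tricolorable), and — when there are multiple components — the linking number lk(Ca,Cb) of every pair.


V(q) = 1
bracket: 1, w = 0
1 component, writhe 0, over 6 crossings
det 1, colorings 3 of 3^6 — not tricolorable
observation: w = 0 shifts under R1 moves; the (-A^3)^(0) factor cancels that in V


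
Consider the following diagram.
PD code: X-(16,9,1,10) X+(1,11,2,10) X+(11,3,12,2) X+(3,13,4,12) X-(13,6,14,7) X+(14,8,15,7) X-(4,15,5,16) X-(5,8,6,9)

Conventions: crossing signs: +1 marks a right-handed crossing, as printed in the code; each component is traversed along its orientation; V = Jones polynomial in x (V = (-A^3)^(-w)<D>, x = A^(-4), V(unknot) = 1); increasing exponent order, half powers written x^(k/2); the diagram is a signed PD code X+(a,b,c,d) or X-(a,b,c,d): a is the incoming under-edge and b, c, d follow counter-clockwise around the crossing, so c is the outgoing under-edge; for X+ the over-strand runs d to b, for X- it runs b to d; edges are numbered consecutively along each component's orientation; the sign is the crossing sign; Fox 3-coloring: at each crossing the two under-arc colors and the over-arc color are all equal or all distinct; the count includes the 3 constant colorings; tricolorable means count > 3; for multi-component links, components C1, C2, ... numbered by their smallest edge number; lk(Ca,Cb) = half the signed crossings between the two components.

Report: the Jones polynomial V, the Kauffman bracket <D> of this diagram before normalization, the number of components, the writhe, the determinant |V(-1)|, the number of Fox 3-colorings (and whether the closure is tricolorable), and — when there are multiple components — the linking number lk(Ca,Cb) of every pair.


V = 1
<D> = 1 (w = 0)
1 component over 8 crossings, w = 0
3 Fox colorings among 3^8, |V(-1)| = 1: not tricolorable
why: |V(-1)| = 1: so not tricolorable, since 3 does not divide 1


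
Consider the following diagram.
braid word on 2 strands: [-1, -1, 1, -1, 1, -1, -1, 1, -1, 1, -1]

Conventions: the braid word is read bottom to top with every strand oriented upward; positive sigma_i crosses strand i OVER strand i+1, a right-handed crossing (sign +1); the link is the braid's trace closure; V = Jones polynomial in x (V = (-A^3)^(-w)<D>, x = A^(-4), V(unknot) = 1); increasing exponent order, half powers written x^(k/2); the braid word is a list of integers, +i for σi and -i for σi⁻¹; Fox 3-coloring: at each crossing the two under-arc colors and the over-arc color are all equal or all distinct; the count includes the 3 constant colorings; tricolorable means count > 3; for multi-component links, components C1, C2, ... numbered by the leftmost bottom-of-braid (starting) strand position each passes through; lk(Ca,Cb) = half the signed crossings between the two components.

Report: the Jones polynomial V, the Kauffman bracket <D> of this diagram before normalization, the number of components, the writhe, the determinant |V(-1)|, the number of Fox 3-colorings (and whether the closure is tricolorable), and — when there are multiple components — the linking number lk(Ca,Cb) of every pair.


V(x) = -x^-4 + x^-3 + x^-1
bracket: -A^-5 - A^3 + A^7, w = -3
1 component, writhe -3, over 11 crossings
det 3, colorings 9 of 3^11 — tricolorable
observation: det 3 = |V(-1)|; divisible by 3, so tricolorable


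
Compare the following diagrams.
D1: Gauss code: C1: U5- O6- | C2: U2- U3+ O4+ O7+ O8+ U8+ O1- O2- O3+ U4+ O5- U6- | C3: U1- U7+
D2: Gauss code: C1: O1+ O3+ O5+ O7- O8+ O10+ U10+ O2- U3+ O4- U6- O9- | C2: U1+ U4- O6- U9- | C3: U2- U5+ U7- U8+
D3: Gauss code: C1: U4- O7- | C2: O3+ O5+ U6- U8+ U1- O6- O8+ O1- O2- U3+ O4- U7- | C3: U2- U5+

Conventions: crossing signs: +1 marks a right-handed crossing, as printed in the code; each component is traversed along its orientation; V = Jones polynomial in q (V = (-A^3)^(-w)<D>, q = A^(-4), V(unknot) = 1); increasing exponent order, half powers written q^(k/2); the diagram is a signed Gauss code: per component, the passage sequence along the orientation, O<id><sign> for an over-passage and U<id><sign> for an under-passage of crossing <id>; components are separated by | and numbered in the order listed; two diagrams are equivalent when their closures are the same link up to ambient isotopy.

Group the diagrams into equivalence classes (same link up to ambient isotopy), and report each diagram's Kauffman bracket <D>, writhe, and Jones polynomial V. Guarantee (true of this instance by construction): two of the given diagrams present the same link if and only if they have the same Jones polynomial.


classes: {D1, D2, D3}
V(D1) = q^-3 + q^-2 + q^-1 + 1  [8 crossings, <D> = 1 + A^4 + A^8 + A^12, w = 0]
V(D2) = q^-3 + q^-2 + q^-1 + 1  [10 crossings, <D> = 1 + A^4 + A^8 + A^12, w = 0]
V(D3) = q^-3 + q^-2 + q^-1 + 1  [8 crossings, <D> = A^-6 + A^-2 + A^2 + A^6, w = -2]
note: all 3 diagrams share one V(q), hence one class


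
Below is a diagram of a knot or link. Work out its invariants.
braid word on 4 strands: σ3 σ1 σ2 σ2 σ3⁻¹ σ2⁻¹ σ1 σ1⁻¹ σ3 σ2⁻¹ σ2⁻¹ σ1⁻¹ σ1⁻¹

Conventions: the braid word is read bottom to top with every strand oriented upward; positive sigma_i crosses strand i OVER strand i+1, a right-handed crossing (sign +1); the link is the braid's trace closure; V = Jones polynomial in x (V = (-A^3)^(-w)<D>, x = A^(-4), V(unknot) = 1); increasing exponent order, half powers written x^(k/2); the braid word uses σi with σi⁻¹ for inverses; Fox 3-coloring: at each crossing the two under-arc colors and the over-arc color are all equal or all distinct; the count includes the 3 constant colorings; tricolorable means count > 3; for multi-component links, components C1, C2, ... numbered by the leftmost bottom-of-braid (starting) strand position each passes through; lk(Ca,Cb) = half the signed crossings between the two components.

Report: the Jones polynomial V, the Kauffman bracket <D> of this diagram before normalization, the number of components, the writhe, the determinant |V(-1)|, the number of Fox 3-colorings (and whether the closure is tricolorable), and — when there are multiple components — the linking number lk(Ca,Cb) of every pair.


V = -x^-3 + x^-2 - x^-1 + 3 - x + x^2 - x^3
<D> = A^-15 - A^-11 + A^-7 - 3A^-3 + A - A^5 + A^9 (w = -1)
1 component over 13 crossings, w = -1
27 Fox colorings among 3^13, |V(-1)| = 9: tricolorable
why: inverse pairs cancel, leaving σ3 σ1 σ2 σ2 σ3⁻¹ σ2⁻¹ σ3 σ2⁻¹ σ2⁻¹ σ1⁻¹ σ1⁻¹


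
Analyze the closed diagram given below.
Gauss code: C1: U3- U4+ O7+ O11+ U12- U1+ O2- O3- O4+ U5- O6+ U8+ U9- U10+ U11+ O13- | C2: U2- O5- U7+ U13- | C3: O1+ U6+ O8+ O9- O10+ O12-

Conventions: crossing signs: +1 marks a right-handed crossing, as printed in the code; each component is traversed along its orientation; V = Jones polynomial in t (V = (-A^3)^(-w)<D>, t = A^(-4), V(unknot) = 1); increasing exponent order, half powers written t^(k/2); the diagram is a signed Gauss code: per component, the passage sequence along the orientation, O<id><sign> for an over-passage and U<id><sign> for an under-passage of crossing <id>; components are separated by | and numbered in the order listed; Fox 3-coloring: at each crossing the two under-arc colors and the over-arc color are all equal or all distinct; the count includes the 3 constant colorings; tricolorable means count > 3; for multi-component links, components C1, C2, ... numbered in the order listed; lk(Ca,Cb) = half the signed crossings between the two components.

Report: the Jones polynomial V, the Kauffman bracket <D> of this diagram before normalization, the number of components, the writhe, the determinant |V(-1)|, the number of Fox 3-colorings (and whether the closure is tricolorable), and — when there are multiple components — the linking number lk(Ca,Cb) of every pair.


V = t^-2 + 2 + t^2
<D> = -A^-5 - 2A^3 - A^11 (w = +1)
3 components over 13 crossings, w = +1
lk(C1,C2): -1
lk(C1,C3) = +1
linking number lk(C2,C3) = 0
3 Fox colorings among 3^13, |V(-1)| = 4: not tricolorable
why: w = +1 (over 13 crossings) is diagram-only; (-A^3)^(-1) removes it from V


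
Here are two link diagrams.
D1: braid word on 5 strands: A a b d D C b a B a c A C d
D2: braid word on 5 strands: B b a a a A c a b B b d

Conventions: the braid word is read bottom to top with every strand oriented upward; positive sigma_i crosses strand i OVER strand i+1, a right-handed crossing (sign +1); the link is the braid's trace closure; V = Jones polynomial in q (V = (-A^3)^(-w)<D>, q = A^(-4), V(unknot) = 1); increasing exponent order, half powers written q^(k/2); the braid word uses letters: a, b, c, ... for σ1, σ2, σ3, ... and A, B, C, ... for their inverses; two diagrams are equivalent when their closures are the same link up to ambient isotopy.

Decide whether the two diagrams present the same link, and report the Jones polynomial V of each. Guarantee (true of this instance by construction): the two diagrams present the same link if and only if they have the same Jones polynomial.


equivalent: no
V(D1) = 1  (w +2, c 14, <D> = A^6)
D2 (bracket -A^2 + A^6 + A^14; 12 crossings at w = +6): V = q + q^3 - q^4
why: 2 classes among 2 diagrams; unequal V(q) rules out equality


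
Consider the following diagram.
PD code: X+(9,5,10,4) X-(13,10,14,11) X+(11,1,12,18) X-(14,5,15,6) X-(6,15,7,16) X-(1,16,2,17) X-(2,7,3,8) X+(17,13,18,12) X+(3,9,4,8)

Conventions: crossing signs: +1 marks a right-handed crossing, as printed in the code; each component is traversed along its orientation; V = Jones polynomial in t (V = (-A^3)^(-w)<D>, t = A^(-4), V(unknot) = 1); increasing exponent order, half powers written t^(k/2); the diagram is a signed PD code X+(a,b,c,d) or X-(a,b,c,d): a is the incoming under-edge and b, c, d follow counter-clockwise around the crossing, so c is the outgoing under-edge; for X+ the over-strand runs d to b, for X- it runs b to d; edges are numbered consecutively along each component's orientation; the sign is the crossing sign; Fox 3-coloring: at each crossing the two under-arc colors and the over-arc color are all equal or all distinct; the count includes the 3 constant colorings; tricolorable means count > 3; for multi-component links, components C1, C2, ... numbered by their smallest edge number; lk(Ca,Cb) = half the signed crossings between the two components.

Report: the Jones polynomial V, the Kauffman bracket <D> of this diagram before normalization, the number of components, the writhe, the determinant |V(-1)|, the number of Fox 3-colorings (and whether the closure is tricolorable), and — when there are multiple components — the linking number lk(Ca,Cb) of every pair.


Jones polynomial: V(t) = t^-4 - t^-3 + t^-2 - 2t^-1 + 2 - t + t^2
<D> = -A^-11 + A^-7 - 2A^-3 + 2A - A^5 + A^9 - A^13; writhe -1
components 1, writhe -1 (9 crossings)
3-colorings: 9 of 3^9, det 9 — tricolorable
note: det 9 = |V(-1)|; divisible by 3, so tricolorable


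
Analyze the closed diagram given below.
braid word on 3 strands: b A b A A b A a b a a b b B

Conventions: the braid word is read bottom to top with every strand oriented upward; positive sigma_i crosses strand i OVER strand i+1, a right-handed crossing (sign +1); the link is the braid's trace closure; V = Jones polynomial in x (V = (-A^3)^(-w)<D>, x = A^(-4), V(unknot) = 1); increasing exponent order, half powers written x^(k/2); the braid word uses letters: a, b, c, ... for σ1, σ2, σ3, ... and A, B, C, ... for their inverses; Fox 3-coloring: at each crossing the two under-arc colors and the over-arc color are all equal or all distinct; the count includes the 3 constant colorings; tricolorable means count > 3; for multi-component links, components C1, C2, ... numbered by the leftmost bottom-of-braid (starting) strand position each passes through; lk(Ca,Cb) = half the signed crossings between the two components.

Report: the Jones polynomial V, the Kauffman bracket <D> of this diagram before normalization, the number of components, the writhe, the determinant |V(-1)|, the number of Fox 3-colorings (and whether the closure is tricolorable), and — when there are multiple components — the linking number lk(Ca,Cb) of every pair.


V(x) = -1 + 4x - 5x^2 + 7x^3 - 7x^4 + 6x^5 - 5x^6 + 3x^7 - x^8
bracket: -A^-20 + 3A^-16 - 5A^-12 + 6A^-8 - 7A^-4 + 7 - 5A^4 + 4A^8 - A^12, w = +4
1 component, writhe +4, over 14 crossings
det 39, colorings 9 of 3^14 — tricolorable
observation: inverse pairs cancel, leaving σ2 σ1⁻¹ σ2 σ1⁻¹ σ1⁻¹ σ2 σ2 σ1 σ1 σ2


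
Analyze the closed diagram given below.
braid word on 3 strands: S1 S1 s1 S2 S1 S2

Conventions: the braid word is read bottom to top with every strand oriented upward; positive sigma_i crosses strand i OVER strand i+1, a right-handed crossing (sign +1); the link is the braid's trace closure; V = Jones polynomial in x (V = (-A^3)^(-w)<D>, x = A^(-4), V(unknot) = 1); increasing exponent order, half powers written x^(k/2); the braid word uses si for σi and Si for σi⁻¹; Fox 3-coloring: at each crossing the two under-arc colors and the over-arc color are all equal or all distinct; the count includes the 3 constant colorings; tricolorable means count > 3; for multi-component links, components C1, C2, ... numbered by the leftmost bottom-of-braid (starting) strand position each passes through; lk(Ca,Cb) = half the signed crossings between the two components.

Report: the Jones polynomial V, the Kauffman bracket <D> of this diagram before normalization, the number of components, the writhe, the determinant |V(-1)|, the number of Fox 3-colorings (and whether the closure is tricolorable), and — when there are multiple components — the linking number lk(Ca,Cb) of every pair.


V = -x^-4 + x^-3 + x^-1
<D> = A^-8 + 1 - A^4 (w = -4)
1 component over 6 crossings, w = -4
9 Fox colorings among 3^6, |V(-1)| = 3: tricolorable
why: w = -4 (over 6 crossings) is diagram-only; (-A^3)^(4) removes it from V


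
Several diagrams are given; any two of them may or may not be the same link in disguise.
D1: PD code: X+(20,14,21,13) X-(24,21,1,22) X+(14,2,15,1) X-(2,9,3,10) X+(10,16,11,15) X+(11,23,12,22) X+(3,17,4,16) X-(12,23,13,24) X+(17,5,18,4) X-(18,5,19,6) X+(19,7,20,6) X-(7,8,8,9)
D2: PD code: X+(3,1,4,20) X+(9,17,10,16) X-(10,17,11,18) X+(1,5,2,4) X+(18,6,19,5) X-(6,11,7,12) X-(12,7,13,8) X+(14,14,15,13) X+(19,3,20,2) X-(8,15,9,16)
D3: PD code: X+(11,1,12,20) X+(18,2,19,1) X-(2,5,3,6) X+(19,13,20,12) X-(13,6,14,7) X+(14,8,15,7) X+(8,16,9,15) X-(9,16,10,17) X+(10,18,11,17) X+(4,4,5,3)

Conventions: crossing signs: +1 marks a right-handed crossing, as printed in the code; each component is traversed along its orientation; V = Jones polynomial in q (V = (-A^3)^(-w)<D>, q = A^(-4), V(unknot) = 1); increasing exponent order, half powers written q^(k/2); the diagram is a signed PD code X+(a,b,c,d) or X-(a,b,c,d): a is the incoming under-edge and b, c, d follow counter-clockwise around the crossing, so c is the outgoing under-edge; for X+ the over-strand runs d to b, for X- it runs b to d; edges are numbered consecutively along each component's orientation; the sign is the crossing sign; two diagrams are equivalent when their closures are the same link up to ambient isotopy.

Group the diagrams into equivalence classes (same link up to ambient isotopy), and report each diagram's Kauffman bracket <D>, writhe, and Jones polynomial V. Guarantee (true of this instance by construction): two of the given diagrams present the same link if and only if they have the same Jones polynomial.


equivalence classes: {D1} | {D2} | {D3}
D1 (bracket -A^-18 + A^-14 - A^-10 + 2A^-6 - A^-2 + A^2; 12 crossings at w = +2): V = q - q^2 + 2q^3 - q^4 + q^5 - q^6
D2 (bracket -A^-6 + A^-2 - A^2 + 3A^6 - A^10 + A^14 - A^18; 10 crossings at w = +2): V = -q^-3 + q^-2 - q^-1 + 3 - q + q^2 - q^3
V(D3) = q + q^3 - q^4  (w +4, c 10, <D> = -A^-4 + 1 + A^8)
observation: 3 values of V(q) split the 3 diagrams


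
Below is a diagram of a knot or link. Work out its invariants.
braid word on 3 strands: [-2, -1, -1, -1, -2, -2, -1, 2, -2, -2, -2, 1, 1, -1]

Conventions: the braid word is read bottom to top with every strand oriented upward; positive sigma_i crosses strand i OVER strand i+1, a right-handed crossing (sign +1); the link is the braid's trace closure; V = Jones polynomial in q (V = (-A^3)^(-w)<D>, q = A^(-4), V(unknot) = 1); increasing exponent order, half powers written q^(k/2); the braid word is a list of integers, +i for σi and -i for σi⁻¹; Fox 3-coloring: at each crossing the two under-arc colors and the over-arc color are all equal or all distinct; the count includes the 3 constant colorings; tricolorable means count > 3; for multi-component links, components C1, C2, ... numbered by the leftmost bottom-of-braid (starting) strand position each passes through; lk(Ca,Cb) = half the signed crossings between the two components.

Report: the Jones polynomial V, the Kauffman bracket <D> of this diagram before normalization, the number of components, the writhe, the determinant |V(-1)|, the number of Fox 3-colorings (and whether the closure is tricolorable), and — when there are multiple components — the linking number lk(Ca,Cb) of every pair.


V(q) = -q^-8 + q^-5 + q^-3
bracket: A^-12 + A^-4 - A^8, w = -8
1 component, writhe -8, over 14 crossings
det 3, colorings 9 of 3^14 — tricolorable
observation: free reduction leaves σ2⁻¹ σ1⁻¹ σ1⁻¹ σ1⁻¹ σ2⁻¹ σ2⁻¹ σ1⁻¹ σ2⁻¹ σ2⁻¹ σ1 of the original 14 letters


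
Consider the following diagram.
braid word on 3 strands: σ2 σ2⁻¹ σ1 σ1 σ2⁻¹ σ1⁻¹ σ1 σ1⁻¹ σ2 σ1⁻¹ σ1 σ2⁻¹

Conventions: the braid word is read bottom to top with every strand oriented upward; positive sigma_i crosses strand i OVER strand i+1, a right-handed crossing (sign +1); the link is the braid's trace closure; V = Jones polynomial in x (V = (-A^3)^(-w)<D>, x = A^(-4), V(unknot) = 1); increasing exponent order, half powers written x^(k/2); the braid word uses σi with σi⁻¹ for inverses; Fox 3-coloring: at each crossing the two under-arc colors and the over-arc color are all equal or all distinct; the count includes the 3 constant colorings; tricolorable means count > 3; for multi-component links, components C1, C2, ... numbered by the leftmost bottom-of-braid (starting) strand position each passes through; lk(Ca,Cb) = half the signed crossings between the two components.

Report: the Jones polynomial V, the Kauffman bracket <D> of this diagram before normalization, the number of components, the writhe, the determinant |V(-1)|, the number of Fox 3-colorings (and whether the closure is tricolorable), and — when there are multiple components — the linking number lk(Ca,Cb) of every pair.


Jones polynomial: V(x) = 1
<D> = 1; writhe 0
components 1, writhe 0 (12 crossings)
3-colorings: 3 of 3^12, det 1 — not tricolorable
note: free reduction leaves σ1 σ1 σ2⁻¹ σ1⁻¹ of the original 12 letters


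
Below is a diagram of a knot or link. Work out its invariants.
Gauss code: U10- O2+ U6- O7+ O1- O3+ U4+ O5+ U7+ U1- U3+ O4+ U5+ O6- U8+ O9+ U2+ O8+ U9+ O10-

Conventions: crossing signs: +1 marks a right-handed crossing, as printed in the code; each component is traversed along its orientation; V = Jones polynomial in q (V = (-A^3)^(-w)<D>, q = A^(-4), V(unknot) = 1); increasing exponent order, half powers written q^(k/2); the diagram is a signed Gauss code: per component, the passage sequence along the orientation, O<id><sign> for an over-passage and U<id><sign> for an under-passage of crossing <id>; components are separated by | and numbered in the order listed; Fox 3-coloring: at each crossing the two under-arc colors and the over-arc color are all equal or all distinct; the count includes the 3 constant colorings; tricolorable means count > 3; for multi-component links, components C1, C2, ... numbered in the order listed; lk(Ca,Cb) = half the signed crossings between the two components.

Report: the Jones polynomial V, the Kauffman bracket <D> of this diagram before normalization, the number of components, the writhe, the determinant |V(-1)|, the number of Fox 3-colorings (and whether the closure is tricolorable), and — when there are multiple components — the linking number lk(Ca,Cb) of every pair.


Jones polynomial: V(q) = q^2 + 2q^4 - 2q^5 + q^6 - 2q^7 + q^8
<D> = A^-20 - 2A^-16 + A^-12 - 2A^-8 + 2A^-4 + A^4; writhe +4
components 1, writhe +4 (10 crossings)
3-colorings: 27 of 3^10, det 9 — tricolorable
note: the span of V is 6, forcing >= 6 crossings in any diagram


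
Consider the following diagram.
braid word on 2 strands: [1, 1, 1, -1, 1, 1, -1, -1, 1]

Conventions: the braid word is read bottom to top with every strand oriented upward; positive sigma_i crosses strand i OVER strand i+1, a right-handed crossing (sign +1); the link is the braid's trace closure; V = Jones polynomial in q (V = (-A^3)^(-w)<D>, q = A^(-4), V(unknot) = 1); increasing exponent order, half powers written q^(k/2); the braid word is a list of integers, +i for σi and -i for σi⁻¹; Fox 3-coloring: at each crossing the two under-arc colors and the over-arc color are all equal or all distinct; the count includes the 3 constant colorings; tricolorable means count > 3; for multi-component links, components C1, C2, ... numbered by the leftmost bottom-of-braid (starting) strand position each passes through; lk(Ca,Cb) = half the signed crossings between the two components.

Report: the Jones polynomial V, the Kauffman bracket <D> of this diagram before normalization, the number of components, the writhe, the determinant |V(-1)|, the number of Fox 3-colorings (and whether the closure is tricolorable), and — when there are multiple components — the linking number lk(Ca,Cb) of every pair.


V(q) = q + q^3 - q^4
bracket: A^-7 - A^-3 - A^5, w = +3
1 component, writhe +3, over 9 crossings
det 3, colorings 9 of 3^9 — tricolorable
observation: V spans 3 powers of q: at least 3 crossings in any diagram


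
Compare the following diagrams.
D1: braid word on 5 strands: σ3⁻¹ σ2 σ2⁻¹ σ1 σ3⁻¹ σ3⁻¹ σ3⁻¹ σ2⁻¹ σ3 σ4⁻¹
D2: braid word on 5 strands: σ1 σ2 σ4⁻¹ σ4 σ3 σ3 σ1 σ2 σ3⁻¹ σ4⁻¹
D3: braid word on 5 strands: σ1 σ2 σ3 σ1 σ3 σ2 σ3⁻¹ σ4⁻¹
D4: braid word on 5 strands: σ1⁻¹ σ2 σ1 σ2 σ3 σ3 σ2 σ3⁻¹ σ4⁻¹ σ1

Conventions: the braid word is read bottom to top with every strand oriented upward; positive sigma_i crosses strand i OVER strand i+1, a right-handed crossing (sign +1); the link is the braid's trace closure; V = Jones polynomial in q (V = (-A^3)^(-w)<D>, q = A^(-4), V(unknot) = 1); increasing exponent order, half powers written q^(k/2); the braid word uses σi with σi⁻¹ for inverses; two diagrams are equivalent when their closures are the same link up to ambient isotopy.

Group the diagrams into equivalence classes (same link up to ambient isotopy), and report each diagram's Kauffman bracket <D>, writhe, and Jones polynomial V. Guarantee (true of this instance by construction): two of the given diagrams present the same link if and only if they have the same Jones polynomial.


equivalence classes: {D1} | {D2, D3, D4}
D1 (bracket A^-8 + 1 - A^4; 10 crossings at w = -4): V = -q^-4 + q^-3 + q^-1
V(D2) = q - q^2 + 2q^3 - q^4 + q^5 - q^6  [10 crossings, <D> = -A^-12 + A^-8 - A^-4 + 2 - A^4 + A^8, w = +4]
D3 (bracket -A^-12 + A^-8 - A^-4 + 2 - A^4 + A^8; 8 crossings at w = +4): V = q - q^2 + 2q^3 - q^4 + q^5 - q^6
V(D4) = q - q^2 + 2q^3 - q^4 + q^5 - q^6  [10 crossings, <D> = -A^-12 + A^-8 - A^-4 + 2 - A^4 + A^8, w = +4]
key observation: comparing 4 Jones polynomials yields 2 groups


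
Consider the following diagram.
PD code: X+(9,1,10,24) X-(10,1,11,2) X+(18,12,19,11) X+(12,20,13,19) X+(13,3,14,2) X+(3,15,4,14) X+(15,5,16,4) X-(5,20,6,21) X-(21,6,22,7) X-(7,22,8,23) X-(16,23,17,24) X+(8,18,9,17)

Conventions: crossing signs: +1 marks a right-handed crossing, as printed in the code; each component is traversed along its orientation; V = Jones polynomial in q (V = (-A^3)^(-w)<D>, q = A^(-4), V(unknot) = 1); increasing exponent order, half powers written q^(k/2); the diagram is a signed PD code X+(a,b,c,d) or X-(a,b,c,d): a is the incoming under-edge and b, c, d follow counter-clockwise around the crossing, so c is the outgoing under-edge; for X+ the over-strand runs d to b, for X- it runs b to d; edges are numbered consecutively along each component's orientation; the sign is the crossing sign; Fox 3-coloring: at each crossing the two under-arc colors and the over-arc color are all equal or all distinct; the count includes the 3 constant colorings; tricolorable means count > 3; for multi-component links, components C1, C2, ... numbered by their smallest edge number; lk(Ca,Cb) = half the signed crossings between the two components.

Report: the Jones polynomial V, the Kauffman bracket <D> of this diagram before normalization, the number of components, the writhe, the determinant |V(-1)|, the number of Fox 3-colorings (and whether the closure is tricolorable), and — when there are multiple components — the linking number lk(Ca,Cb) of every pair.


V(q) = -q^-2 + 2q^-1 - 3 + 5q - 4q^2 + 5q^3 - 4q^4 + 2q^5 - q^6
bracket: -A^-18 + 2A^-14 - 4A^-10 + 5A^-6 - 4A^-2 + 5A^2 - 3A^6 + 2A^10 - A^14, w = +2
1 component, writhe +2, over 12 crossings
det 27, colorings 9 of 3^12 — tricolorable
observation: det 27 = |V(-1)|; divisible by 3, so tricolorable


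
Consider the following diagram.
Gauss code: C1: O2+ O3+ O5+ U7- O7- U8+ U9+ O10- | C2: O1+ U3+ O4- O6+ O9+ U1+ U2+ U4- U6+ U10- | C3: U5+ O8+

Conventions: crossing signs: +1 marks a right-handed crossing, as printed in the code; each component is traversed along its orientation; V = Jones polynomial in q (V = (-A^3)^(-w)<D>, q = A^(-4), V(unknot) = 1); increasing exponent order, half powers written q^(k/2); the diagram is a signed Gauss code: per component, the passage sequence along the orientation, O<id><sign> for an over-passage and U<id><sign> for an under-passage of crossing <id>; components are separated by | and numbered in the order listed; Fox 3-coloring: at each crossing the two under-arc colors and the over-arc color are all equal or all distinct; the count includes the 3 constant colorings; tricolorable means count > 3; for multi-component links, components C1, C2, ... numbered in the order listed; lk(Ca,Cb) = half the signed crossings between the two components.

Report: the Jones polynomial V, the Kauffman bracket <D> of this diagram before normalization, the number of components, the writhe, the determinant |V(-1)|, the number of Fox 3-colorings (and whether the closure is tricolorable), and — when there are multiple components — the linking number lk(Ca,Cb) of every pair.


Jones polynomial: V(q) = q + 2q^3 + q^5
<D> = A^-8 + 2 + A^8; writhe +4
components 3, writhe +4 (10 crossings)
linking number lk(C1,C2) = +1
lk(C1,C3): +1
lk(C2,C3) = 0
3-colorings: 3 of 3^10, det 4 — not tricolorable
note: summing lk over 3 pairs gives +2


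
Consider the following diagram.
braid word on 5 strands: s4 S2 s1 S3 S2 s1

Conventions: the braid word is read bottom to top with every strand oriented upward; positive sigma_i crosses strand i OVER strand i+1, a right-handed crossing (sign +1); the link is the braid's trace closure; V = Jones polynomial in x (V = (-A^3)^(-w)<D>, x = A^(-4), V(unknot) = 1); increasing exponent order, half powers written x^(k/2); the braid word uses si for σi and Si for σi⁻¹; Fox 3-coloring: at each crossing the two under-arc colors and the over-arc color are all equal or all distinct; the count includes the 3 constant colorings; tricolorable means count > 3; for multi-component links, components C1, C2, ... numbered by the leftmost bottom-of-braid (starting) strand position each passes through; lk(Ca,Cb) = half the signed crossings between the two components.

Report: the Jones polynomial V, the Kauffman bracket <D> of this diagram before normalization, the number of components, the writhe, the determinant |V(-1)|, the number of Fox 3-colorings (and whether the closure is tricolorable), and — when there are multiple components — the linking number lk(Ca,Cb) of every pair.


V = x^-2 - x^-1 + 1 - x + x^2
<D> = A^-8 - A^-4 + 1 - A^4 + A^8 (w = 0)
1 component over 6 crossings, w = 0
3 Fox colorings among 3^6, |V(-1)| = 5: not tricolorable
why: V is palindromic (span 4, det 5): x -> 1/x fixes it; necessary, not sufficient, for amphichirality


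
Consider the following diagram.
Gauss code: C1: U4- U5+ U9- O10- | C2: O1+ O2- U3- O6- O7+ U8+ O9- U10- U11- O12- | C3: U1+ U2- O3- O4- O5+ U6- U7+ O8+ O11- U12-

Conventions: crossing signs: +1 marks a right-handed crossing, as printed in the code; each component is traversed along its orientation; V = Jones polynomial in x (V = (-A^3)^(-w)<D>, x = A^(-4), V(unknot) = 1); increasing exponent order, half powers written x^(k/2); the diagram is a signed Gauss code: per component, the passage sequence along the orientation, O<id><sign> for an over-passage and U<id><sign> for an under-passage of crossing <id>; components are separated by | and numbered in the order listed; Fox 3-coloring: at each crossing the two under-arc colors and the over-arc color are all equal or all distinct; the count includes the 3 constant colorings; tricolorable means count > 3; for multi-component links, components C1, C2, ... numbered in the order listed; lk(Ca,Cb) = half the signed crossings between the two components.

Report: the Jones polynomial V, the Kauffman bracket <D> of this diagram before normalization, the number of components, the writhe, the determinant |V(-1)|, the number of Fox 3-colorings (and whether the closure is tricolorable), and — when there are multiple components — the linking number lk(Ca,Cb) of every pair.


V = x^-5 + 2x^-3 + x^-1
<D> = A^-8 + 2 + A^8 (w = -4)
3 components over 12 crossings, w = -4
lk(C1,C2): -1
lk(C1,C3) = 0
linking number lk(C2,C3) = -1
3 Fox colorings among 3^12, |V(-1)| = 4: not tricolorable
why: w = -4 shifts under R1 moves; the (-A^3)^(4) factor cancels that in V


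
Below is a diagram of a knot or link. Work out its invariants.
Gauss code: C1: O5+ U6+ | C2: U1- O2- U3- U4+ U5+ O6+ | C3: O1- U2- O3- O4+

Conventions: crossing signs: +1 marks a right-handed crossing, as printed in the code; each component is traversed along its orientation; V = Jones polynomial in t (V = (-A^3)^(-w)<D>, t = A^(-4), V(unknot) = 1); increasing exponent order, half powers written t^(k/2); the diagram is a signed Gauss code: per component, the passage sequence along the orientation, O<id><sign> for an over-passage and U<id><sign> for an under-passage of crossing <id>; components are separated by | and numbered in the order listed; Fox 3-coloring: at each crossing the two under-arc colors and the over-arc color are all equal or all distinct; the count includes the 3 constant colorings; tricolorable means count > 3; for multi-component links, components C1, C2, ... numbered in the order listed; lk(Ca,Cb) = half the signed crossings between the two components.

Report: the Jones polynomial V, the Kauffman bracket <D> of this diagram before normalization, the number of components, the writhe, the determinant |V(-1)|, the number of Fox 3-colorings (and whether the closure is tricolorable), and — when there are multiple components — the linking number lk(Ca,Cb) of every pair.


V(t) = t^-2 + 2 + t^2
bracket: A^-8 + 2 + A^8, w = 0
3 components, writhe 0, over 6 crossings
lk(C1,C2) = +1
linking number lk(C1,C3) = 0
lk(C2,C3): -1
det 4, colorings 3 of 3^6 — not tricolorable
observation: w = 0 (over 6 crossings) is diagram-only; (-A^3)^(0) removes it from V


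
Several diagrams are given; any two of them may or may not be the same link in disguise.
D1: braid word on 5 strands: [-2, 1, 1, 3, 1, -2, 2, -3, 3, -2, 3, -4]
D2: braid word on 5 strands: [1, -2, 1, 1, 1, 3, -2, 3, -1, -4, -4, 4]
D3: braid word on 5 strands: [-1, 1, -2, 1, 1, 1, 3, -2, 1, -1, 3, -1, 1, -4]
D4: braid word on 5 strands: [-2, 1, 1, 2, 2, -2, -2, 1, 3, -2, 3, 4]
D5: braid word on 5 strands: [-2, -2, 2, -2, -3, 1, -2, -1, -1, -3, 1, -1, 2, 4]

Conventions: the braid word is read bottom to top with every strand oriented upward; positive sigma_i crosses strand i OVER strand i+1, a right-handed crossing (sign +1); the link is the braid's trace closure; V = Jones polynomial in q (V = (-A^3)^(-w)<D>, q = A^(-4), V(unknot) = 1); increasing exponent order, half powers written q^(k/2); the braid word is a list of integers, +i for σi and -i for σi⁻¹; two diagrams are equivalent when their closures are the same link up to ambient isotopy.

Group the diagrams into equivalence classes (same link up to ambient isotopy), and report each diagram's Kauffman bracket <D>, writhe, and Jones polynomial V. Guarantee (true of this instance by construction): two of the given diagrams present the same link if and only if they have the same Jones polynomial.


equivalence classes: {D1, D2, D3, D4} | {D5}
D1 (bracket -A^-18 + 2A^-14 - 2A^-10 + 3A^-6 - 3A^-2 + 2A^2 - A^6 + A^10; 12 crossings at w = +2): V = q^-1 - 1 + 2q - 3q^2 + 3q^3 - 2q^4 + 2q^5 - q^6
V(D2) = q^-1 - 1 + 2q - 3q^2 + 3q^3 - 2q^4 + 2q^5 - q^6  (w +2, c 12, <D> = -A^-18 + 2A^-14 - 2A^-10 + 3A^-6 - 3A^-2 + 2A^2 - A^6 + A^10)
D3 (bracket -A^-18 + 2A^-14 - 2A^-10 + 3A^-6 - 3A^-2 + 2A^2 - A^6 + A^10; 14 crossings at w = +2): V = q^-1 - 1 + 2q - 3q^2 + 3q^3 - 2q^4 + 2q^5 - q^6
V(D4) = q^-1 - 1 + 2q - 3q^2 + 3q^3 - 2q^4 + 2q^5 - q^6  (w +4, c 12, <D> = -A^-12 + 2A^-8 - 2A^-4 + 3 - 3A^4 + 2A^8 - A^12 + A^16)
D5 (bracket A^-8 - A^-4 + 2 - A^4 + A^8 - A^12; 14 crossings at w = -4): V = -q^-6 + q^-5 - q^-4 + 2q^-3 - q^-2 + q^-1
key observation: comparing 5 Jones polynomials yields 2 groups
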